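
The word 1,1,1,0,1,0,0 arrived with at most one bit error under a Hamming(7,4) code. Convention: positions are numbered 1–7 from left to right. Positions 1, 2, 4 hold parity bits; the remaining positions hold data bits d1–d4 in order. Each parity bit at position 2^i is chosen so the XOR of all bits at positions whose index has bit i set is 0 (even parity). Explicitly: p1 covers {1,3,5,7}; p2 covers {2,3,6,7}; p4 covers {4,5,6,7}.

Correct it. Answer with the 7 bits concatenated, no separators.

s1 (pos 1,3,5,7): 1⊕1⊕1⊕0 = 1
s2 (pos 2,3,6,7): 1⊕1⊕0⊕0 = 0
s4 (pos 4,5,6,7): 0⊕1⊕0⊕0 = 1
Syndrome s4…s1 = 101 → error at position 5.
Flip position 5: 1110100 → 1110000

1110000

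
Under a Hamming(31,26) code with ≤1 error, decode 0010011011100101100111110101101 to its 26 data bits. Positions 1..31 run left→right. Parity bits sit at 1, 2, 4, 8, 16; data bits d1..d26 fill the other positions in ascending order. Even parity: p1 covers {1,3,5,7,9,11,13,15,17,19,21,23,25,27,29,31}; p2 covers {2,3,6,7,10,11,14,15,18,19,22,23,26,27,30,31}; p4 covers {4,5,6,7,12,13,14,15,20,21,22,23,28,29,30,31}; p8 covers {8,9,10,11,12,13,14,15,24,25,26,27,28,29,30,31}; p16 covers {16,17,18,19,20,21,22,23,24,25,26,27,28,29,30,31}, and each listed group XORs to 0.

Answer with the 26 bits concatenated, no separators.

s1 (pos 1,3,5,7,9,11,13,15,17,19,21,23,25,27,29,31): 0⊕1⊕0⊕1⊕1⊕1⊕0⊕0⊕1⊕0⊕1⊕1⊕0⊕0⊕1⊕1 = 1
s2 (pos 2,3,6,7,10,11,14,15,18,19,22,23,26,27,30,31): 0⊕1⊕1⊕1⊕1⊕1⊕1⊕0⊕0⊕0⊕1⊕1⊕1⊕0⊕0⊕1 = 0
s4 (pos 4,5,6,7,12,13,14,15,20,21,22,23,28,29,30,31): 0⊕0⊕1⊕1⊕0⊕0⊕1⊕0⊕1⊕1⊕1⊕1⊕1⊕1⊕0⊕1 = 0
s8 (pos 8,9,10,11,12,13,14,15,24,25,26,27,28,29,30,31): 0⊕1⊕1⊕1⊕0⊕0⊕1⊕0⊕1⊕0⊕1⊕0⊕1⊕1⊕0⊕1 = 1
s16 (pos 16,17,18,19,20,21,22,23,24,25,26,27,28,29,30,31): 1⊕1⊕0⊕0⊕1⊕1⊕1⊕1⊕1⊕0⊕1⊕0⊕1⊕1⊕0⊕1 = 1
Syndrome s16…s1 = 11001 → error at position 25.
Flip position 25: 0010011011100101100111110101101 → 0010011011100101100111111101101
Read data bits from positions 3,5,6,7,9,10,11,12,13,14,15,17,18,19,20,21,22,23,24,25,26,27,28,29,30,31: 10111110010100111111101101

10111110010100111111101101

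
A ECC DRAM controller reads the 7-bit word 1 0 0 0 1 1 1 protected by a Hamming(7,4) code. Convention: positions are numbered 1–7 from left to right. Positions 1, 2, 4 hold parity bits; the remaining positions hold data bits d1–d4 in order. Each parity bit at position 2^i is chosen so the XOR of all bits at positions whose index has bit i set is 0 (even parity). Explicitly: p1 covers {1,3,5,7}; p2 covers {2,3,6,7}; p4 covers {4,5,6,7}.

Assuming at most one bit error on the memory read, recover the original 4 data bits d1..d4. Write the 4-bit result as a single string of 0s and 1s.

0011

s1 (pos 1,3,5,7): 1⊕0⊕1⊕1 = 1
s2 (pos 2,3,6,7): 0⊕0⊕1⊕1 = 0
s4 (pos 4,5,6,7): 0⊕1⊕1⊕1 = 1
Syndrome s4…s1 = 101 → error at position 5.
Flip position 5: 1000111 → 1000011
Read data bits from positions 3,5,6,7: 0011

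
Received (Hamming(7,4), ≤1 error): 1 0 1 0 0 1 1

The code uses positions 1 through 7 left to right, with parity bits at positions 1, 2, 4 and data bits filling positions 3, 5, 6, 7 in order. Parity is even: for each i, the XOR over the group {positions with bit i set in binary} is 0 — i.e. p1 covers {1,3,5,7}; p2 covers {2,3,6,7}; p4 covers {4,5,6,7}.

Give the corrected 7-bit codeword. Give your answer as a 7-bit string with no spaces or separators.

s1 (pos 1,3,5,7): 1⊕1⊕0⊕1 = 1
s2 (pos 2,3,6,7): 0⊕1⊕1⊕1 = 1
s4 (pos 4,5,6,7): 0⊕0⊕1⊕1 = 0
Syndrome s4…s1 = 011 → error at position 3.
Flip position 3: 1010011 → 1000011

1000011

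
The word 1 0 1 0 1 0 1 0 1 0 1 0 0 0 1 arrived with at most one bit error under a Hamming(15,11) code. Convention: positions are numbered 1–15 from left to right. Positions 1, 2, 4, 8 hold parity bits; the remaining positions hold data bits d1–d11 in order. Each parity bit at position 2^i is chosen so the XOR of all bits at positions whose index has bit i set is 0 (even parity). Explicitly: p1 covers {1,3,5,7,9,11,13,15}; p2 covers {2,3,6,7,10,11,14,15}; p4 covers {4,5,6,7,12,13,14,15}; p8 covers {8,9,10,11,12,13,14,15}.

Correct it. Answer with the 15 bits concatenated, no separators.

s1 (pos 1,3,5,7,9,11,13,15): 1⊕1⊕1⊕1⊕1⊕1⊕0⊕1 = 1
s2 (pos 2,3,6,7,10,11,14,15): 0⊕1⊕0⊕1⊕0⊕1⊕0⊕1 = 0
s4 (pos 4,5,6,7,12,13,14,15): 0⊕1⊕0⊕1⊕0⊕0⊕0⊕1 = 1
s8 (pos 8,9,10,11,12,13,14,15): 0⊕1⊕0⊕1⊕0⊕0⊕0⊕1 = 1
Syndrome s8…s1 = 1101 → error at position 13.
Flip position 13: 101010101010001 → 101010101010101

101010101010101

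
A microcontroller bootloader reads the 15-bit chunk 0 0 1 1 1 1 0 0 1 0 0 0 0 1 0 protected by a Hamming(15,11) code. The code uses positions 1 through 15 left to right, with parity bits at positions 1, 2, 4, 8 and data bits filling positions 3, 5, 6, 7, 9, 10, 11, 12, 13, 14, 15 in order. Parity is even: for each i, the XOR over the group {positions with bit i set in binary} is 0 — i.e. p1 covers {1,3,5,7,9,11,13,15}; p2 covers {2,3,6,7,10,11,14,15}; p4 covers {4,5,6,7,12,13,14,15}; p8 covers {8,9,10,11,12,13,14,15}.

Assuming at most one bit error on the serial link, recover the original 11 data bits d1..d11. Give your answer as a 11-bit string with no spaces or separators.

s1 (pos 1,3,5,7,9,11,13,15): 0⊕1⊕1⊕0⊕1⊕0⊕0⊕0 = 1
s2 (pos 2,3,6,7,10,11,14,15): 0⊕1⊕1⊕0⊕0⊕0⊕1⊕0 = 1
s4 (pos 4,5,6,7,12,13,14,15): 1⊕1⊕1⊕0⊕0⊕0⊕1⊕0 = 0
s8 (pos 8,9,10,11,12,13,14,15): 0⊕1⊕0⊕0⊕0⊕0⊕1⊕0 = 0
Syndrome s8…s1 = 0011 → error at position 3.
Flip position 3: 001111001000010 → 000111001000010
Read data bits from positions 3,5,6,7,9,10,11,12,13,14,15: 01101000010

01101000010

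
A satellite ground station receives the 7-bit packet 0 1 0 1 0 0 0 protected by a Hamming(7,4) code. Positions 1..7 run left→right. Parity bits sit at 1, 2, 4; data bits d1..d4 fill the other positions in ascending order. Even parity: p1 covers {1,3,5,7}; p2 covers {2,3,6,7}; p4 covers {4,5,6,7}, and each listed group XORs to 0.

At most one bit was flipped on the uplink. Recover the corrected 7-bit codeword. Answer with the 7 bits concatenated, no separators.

0101010

s1 (pos 1,3,5,7): 0⊕0⊕0⊕0 = 0
s2 (pos 2,3,6,7): 1⊕0⊕0⊕0 = 1
s4 (pos 4,5,6,7): 1⊕0⊕0⊕0 = 1
Syndrome s4…s1 = 110 → error at position 6.
Flip position 6: 0101000 → 0101010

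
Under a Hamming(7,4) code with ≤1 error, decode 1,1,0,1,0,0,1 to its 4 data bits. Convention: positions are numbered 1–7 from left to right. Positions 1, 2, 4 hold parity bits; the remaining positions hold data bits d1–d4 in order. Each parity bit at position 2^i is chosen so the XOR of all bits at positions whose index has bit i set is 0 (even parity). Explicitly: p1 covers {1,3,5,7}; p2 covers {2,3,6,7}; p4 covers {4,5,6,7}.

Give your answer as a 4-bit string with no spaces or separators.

0001

s1 (pos 1,3,5,7): 1⊕0⊕0⊕1 = 0
s2 (pos 2,3,6,7): 1⊕0⊕0⊕1 = 0
s4 (pos 4,5,6,7): 1⊕0⊕0⊕1 = 0
Syndrome s4…s1 = 000 → no error.
Read data bits from positions 3,5,6,7: 0001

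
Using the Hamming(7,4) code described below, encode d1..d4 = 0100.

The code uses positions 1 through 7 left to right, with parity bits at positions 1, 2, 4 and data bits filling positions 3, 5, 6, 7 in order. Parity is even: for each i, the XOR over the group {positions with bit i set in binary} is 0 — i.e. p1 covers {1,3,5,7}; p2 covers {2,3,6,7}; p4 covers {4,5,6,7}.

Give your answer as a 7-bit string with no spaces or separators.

Place data at non-parity positions: p1 p2 0 p4 1 0 0
p1 (pos 1,3,5,7): XOR of data positions = 0⊕1⊕0 = 1
p2 (pos 2,3,6,7): XOR of data positions = 0⊕0⊕0 = 0
p4 (pos 4,5,6,7): XOR of data positions = 1⊕0⊕0 = 1
Codeword: 1001100

1001100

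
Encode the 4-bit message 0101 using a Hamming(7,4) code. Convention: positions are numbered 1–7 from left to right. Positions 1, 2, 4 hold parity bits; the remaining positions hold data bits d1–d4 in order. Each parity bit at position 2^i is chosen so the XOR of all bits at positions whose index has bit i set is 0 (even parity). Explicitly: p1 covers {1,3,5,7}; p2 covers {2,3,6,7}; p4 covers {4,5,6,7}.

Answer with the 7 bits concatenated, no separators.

Place data at non-parity positions: p1 p2 0 p4 1 0 1
p1 (pos 1,3,5,7): XOR of data positions = 0⊕1⊕1 = 0
p2 (pos 2,3,6,7): XOR of data positions = 0⊕0⊕1 = 1
p4 (pos 4,5,6,7): XOR of data positions = 1⊕0⊕1 = 0
Codeword: 0100101

0100101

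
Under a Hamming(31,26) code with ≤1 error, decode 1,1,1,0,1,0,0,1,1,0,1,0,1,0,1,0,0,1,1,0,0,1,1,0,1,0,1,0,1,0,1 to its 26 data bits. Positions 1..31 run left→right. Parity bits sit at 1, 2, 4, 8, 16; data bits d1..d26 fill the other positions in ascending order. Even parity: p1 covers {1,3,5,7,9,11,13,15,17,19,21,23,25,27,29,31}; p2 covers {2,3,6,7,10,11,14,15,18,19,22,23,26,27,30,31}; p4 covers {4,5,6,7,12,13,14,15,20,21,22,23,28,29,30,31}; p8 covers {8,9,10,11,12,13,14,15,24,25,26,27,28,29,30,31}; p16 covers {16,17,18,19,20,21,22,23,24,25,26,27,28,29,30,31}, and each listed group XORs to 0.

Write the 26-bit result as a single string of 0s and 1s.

11001010001011001101010101

s1 (pos 1,3,5,7,9,11,13,15,17,19,21,23,25,27,29,31): 1⊕1⊕1⊕0⊕1⊕1⊕1⊕1⊕0⊕1⊕0⊕1⊕1⊕1⊕1⊕1 = 1
s2 (pos 2,3,6,7,10,11,14,15,18,19,22,23,26,27,30,31): 1⊕1⊕0⊕0⊕0⊕1⊕0⊕1⊕1⊕1⊕1⊕1⊕0⊕1⊕0⊕1 = 0
s4 (pos 4,5,6,7,12,13,14,15,20,21,22,23,28,29,30,31): 0⊕1⊕0⊕0⊕0⊕1⊕0⊕1⊕0⊕0⊕1⊕1⊕0⊕1⊕0⊕1 = 1
s8 (pos 8,9,10,11,12,13,14,15,24,25,26,27,28,29,30,31): 1⊕1⊕0⊕1⊕0⊕1⊕0⊕1⊕0⊕1⊕0⊕1⊕0⊕1⊕0⊕1 = 1
s16 (pos 16,17,18,19,20,21,22,23,24,25,26,27,28,29,30,31): 0⊕0⊕1⊕1⊕0⊕0⊕1⊕1⊕0⊕1⊕0⊕1⊕0⊕1⊕0⊕1 = 0
Syndrome s16…s1 = 01101 → error at position 13.
Flip position 13: 1110100110101010011001101010101 → 1110100110100010011001101010101
Read data bits from positions 3,5,6,7,9,10,11,12,13,14,15,17,18,19,20,21,22,23,24,25,26,27,28,29,30,31: 11001010001011001101010101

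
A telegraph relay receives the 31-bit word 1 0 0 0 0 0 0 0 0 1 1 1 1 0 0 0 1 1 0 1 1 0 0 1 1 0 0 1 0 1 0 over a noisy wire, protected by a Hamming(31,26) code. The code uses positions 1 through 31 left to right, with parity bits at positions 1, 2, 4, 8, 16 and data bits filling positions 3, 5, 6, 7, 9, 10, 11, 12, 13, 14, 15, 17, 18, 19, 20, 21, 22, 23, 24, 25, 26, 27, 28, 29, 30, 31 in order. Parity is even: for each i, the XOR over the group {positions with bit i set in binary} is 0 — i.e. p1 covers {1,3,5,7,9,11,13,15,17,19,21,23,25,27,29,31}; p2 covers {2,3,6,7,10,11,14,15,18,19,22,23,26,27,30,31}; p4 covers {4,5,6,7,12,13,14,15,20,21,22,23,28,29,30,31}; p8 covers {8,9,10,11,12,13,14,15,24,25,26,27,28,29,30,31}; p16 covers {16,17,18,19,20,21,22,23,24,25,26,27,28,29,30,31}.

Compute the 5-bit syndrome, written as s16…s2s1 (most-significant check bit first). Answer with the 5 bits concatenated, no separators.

s1 (pos 1,3,5,7,9,11,13,15,17,19,21,23,25,27,29,31): 1⊕0⊕0⊕0⊕0⊕1⊕1⊕0⊕1⊕0⊕1⊕0⊕1⊕0⊕0⊕0 = 0
s2 (pos 2,3,6,7,10,11,14,15,18,19,22,23,26,27,30,31): 0⊕0⊕0⊕0⊕1⊕1⊕0⊕0⊕1⊕0⊕0⊕0⊕0⊕0⊕1⊕0 = 0
s4 (pos 4,5,6,7,12,13,14,15,20,21,22,23,28,29,30,31): 0⊕0⊕0⊕0⊕1⊕1⊕0⊕0⊕1⊕1⊕0⊕0⊕1⊕0⊕1⊕0 = 0
s8 (pos 8,9,10,11,12,13,14,15,24,25,26,27,28,29,30,31): 0⊕0⊕1⊕1⊕1⊕1⊕0⊕0⊕1⊕1⊕0⊕0⊕1⊕0⊕1⊕0 = 0
s16 (pos 16,17,18,19,20,21,22,23,24,25,26,27,28,29,30,31): 0⊕1⊕1⊕0⊕1⊕1⊕0⊕0⊕1⊕1⊕0⊕0⊕1⊕0⊕1⊕0 = 0
Syndrome s16…s1 = 00000 → no error.

00000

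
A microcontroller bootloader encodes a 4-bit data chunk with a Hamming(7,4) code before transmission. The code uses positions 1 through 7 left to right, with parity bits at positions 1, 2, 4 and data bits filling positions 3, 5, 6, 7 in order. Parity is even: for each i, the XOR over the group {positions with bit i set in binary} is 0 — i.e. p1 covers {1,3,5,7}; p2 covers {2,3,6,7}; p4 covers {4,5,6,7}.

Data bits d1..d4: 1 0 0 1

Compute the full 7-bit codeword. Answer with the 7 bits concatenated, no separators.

Place data at non-parity positions: p1 p2 1 p4 0 0 1
p1 (pos 1,3,5,7): XOR of data positions = 1⊕0⊕1 = 0
p2 (pos 2,3,6,7): XOR of data positions = 1⊕0⊕1 = 0
p4 (pos 4,5,6,7): XOR of data positions = 0⊕0⊕1 = 1
Codeword: 0011001

0011001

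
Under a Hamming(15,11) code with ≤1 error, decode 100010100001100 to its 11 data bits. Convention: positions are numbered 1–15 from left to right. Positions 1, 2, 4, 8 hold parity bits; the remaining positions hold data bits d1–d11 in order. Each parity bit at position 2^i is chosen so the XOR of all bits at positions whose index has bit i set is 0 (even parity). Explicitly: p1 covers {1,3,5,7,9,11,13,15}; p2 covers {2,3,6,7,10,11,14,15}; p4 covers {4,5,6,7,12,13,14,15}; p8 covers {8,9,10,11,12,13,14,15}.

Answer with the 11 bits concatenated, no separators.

s1 (pos 1,3,5,7,9,11,13,15): 1⊕0⊕1⊕1⊕0⊕0⊕1⊕0 = 0
s2 (pos 2,3,6,7,10,11,14,15): 0⊕0⊕0⊕1⊕0⊕0⊕0⊕0 = 1
s4 (pos 4,5,6,7,12,13,14,15): 0⊕1⊕0⊕1⊕1⊕1⊕0⊕0 = 0
s8 (pos 8,9,10,11,12,13,14,15): 0⊕0⊕0⊕0⊕1⊕1⊕0⊕0 = 0
Syndrome s8…s1 = 0010 → error at position 2.
Flip position 2: 100010100001100 → 110010100001100
Read data bits from positions 3,5,6,7,9,10,11,12,13,14,15: 01010001100

01010001100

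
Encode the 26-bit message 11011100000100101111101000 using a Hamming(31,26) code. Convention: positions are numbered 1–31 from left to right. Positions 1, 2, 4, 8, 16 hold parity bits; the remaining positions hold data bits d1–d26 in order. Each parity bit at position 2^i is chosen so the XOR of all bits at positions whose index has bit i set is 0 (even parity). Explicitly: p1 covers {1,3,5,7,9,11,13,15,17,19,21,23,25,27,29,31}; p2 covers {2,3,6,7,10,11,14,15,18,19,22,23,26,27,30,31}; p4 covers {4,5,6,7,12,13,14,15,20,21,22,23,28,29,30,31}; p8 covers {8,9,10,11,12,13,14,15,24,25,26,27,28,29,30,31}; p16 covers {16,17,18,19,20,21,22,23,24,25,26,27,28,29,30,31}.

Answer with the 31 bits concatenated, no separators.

1010101011000000100101111101000

Place data at non-parity positions: p1 p2 1 p4 1 0 1 p8 1 1 0 0 0 0 0 p16 1 0 0 1 0 1 1 1 1 1 0 1 0 0 0
p1 (pos 1,3,5,7,9,11,13,15,17,19,21,23,25,27,29,31): XOR of data positions = 1⊕1⊕1⊕1⊕0⊕0⊕0⊕1⊕0⊕0⊕1⊕1⊕0⊕0⊕0 = 1
p2 (pos 2,3,6,7,10,11,14,15,18,19,22,23,26,27,30,31): XOR of data positions = 1⊕0⊕1⊕1⊕0⊕0⊕0⊕0⊕0⊕1⊕1⊕1⊕0⊕0⊕0 = 0
p4 (pos 4,5,6,7,12,13,14,15,20,21,22,23,28,29,30,31): XOR of data positions = 1⊕0⊕1⊕0⊕0⊕0⊕0⊕1⊕0⊕1⊕1⊕1⊕0⊕0⊕0 = 0
p8 (pos 8,9,10,11,12,13,14,15,24,25,26,27,28,29,30,31): XOR of data positions = 1⊕1⊕0⊕0⊕0⊕0⊕0⊕1⊕1⊕1⊕0⊕1⊕0⊕0⊕0 = 0
p16 (pos 16,17,18,19,20,21,22,23,24,25,26,27,28,29,30,31): XOR of data positions = 1⊕0⊕0⊕1⊕0⊕1⊕1⊕1⊕1⊕1⊕0⊕1⊕0⊕0⊕0 = 0
Codeword: 1010101011000000100101111101000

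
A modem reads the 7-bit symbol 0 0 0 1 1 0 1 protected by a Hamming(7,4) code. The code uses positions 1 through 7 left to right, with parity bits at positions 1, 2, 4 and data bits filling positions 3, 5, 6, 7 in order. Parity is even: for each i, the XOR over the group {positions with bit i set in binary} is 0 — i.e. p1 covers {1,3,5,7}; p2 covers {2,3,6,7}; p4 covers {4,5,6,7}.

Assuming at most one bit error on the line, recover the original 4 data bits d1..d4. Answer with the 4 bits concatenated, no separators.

s1 (pos 1,3,5,7): 0⊕0⊕1⊕1 = 0
s2 (pos 2,3,6,7): 0⊕0⊕0⊕1 = 1
s4 (pos 4,5,6,7): 1⊕1⊕0⊕1 = 1
Syndrome s4…s1 = 110 → error at position 6.
Flip position 6: 0001101 → 0001111
Read data bits from positions 3,5,6,7: 0111

0111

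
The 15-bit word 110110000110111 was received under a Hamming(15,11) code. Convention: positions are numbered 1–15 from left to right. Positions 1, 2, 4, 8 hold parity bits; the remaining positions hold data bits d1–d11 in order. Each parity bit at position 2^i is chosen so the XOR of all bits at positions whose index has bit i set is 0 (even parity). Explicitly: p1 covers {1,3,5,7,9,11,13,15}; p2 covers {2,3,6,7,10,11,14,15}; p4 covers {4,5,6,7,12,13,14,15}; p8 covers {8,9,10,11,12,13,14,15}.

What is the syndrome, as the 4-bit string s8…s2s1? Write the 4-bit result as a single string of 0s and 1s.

s1 (pos 1,3,5,7,9,11,13,15): 1⊕0⊕1⊕0⊕0⊕1⊕1⊕1 = 1
s2 (pos 2,3,6,7,10,11,14,15): 1⊕0⊕0⊕0⊕1⊕1⊕1⊕1 = 1
s4 (pos 4,5,6,7,12,13,14,15): 1⊕1⊕0⊕0⊕0⊕1⊕1⊕1 = 1
s8 (pos 8,9,10,11,12,13,14,15): 0⊕0⊕1⊕1⊕0⊕1⊕1⊕1 = 1
Syndrome s8…s1 = 1111 → error at position 15.

1111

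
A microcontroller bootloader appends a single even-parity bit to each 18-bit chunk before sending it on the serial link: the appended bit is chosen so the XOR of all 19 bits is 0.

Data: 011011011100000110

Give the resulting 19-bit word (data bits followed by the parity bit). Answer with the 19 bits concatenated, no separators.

XOR of the 18 data bits: 0⊕1⊕1⊕0⊕1⊕1⊕0⊕1⊕1⊕1⊕0⊕0⊕0⊕0⊕0⊕1⊕1⊕0 = 1
Parity bit = 1 (so all 19 bits XOR to 0).

0110110111000001101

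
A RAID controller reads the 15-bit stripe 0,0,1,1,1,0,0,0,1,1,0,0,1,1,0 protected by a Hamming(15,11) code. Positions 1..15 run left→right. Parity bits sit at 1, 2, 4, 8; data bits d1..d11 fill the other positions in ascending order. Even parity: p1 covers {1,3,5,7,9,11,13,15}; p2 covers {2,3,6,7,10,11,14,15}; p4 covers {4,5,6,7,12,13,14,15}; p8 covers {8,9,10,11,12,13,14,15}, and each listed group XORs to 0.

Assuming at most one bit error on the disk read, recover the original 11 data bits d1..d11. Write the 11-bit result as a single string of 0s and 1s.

s1 (pos 1,3,5,7,9,11,13,15): 0⊕1⊕1⊕0⊕1⊕0⊕1⊕0 = 0
s2 (pos 2,3,6,7,10,11,14,15): 0⊕1⊕0⊕0⊕1⊕0⊕1⊕0 = 1
s4 (pos 4,5,6,7,12,13,14,15): 1⊕1⊕0⊕0⊕0⊕1⊕1⊕0 = 0
s8 (pos 8,9,10,11,12,13,14,15): 0⊕1⊕1⊕0⊕0⊕1⊕1⊕0 = 0
Syndrome s8…s1 = 0010 → error at position 2.
Flip position 2: 001110001100110 → 011110001100110
Read data bits from positions 3,5,6,7,9,10,11,12,13,14,15: 11001100110

11001100110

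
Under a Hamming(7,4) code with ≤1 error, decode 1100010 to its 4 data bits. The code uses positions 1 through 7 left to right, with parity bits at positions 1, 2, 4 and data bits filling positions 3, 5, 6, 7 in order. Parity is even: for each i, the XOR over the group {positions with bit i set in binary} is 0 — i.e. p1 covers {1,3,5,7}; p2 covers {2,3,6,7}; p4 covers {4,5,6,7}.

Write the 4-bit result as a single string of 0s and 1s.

0110

s1 (pos 1,3,5,7): 1⊕0⊕0⊕0 = 1
s2 (pos 2,3,6,7): 1⊕0⊕1⊕0 = 0
s4 (pos 4,5,6,7): 0⊕0⊕1⊕0 = 1
Syndrome s4…s1 = 101 → error at position 5.
Flip position 5: 1100010 → 1100110
Read data bits from positions 3,5,6,7: 0110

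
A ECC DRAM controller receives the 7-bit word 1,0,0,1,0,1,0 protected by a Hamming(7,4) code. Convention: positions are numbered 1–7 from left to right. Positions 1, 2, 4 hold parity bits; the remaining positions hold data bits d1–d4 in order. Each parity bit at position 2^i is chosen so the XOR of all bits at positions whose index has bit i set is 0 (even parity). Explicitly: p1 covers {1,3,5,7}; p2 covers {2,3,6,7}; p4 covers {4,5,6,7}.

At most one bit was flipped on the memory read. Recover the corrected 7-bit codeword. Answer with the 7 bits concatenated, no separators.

1011010

s1 (pos 1,3,5,7): 1⊕0⊕0⊕0 = 1
s2 (pos 2,3,6,7): 0⊕0⊕1⊕0 = 1
s4 (pos 4,5,6,7): 1⊕0⊕1⊕0 = 0
Syndrome s4…s1 = 011 → error at position 3.
Flip position 3: 1001010 → 1011010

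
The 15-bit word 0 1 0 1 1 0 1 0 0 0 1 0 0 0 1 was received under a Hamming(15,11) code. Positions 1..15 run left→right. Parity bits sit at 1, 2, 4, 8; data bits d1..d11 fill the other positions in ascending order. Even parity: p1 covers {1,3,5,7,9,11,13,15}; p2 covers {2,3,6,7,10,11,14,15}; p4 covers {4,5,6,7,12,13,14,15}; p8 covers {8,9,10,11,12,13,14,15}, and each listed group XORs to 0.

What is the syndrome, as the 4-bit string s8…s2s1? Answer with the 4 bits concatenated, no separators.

s1 (pos 1,3,5,7,9,11,13,15): 0⊕0⊕1⊕1⊕0⊕1⊕0⊕1 = 0
s2 (pos 2,3,6,7,10,11,14,15): 1⊕0⊕0⊕1⊕0⊕1⊕0⊕1 = 0
s4 (pos 4,5,6,7,12,13,14,15): 1⊕1⊕0⊕1⊕0⊕0⊕0⊕1 = 0
s8 (pos 8,9,10,11,12,13,14,15): 0⊕0⊕0⊕1⊕0⊕0⊕0⊕1 = 0
Syndrome s8…s1 = 0000 → no error.

0000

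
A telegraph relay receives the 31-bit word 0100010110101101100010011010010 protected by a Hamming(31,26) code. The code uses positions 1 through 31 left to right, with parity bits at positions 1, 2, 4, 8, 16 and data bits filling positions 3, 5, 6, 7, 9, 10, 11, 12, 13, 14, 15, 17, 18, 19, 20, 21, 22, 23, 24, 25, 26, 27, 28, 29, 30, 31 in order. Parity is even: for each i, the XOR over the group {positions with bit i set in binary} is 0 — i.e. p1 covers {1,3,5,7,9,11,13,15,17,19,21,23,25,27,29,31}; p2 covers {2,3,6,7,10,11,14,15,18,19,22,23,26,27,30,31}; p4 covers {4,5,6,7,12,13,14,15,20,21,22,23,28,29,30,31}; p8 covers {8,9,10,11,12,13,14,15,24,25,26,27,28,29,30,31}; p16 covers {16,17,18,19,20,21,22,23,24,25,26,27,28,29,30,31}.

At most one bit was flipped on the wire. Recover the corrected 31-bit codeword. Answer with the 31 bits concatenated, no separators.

s1 (pos 1,3,5,7,9,11,13,15,17,19,21,23,25,27,29,31): 0⊕0⊕0⊕0⊕1⊕1⊕1⊕0⊕1⊕0⊕1⊕0⊕1⊕1⊕0⊕0 = 1
s2 (pos 2,3,6,7,10,11,14,15,18,19,22,23,26,27,30,31): 1⊕0⊕1⊕0⊕0⊕1⊕1⊕0⊕0⊕0⊕0⊕0⊕0⊕1⊕1⊕0 = 0
s4 (pos 4,5,6,7,12,13,14,15,20,21,22,23,28,29,30,31): 0⊕0⊕1⊕0⊕0⊕1⊕1⊕0⊕0⊕1⊕0⊕0⊕0⊕0⊕1⊕0 = 1
s8 (pos 8,9,10,11,12,13,14,15,24,25,26,27,28,29,30,31): 1⊕1⊕0⊕1⊕0⊕1⊕1⊕0⊕1⊕1⊕0⊕1⊕0⊕0⊕1⊕0 = 1
s16 (pos 16,17,18,19,20,21,22,23,24,25,26,27,28,29,30,31): 1⊕1⊕0⊕0⊕0⊕1⊕0⊕0⊕1⊕1⊕0⊕1⊕0⊕0⊕1⊕0 = 1
Syndrome s16…s1 = 11101 → error at position 29.
Flip position 29: 0100010110101101100010011010010 → 0100010110101101100010011010110

0100010110101101100010011010110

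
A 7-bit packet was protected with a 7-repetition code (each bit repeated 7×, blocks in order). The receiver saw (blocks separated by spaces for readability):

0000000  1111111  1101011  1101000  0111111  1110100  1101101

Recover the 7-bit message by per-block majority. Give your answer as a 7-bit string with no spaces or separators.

Block 1 (0000000): 0 ones → 0
Block 2 (1111111): 7 ones → 1
Block 3 (1101011): 5 ones → 1
Block 4 (1101000): 3 ones → 0
Block 5 (0111111): 6 ones → 1
Block 6 (1110100): 4 ones → 1
Block 7 (1101101): 5 ones → 1

0110111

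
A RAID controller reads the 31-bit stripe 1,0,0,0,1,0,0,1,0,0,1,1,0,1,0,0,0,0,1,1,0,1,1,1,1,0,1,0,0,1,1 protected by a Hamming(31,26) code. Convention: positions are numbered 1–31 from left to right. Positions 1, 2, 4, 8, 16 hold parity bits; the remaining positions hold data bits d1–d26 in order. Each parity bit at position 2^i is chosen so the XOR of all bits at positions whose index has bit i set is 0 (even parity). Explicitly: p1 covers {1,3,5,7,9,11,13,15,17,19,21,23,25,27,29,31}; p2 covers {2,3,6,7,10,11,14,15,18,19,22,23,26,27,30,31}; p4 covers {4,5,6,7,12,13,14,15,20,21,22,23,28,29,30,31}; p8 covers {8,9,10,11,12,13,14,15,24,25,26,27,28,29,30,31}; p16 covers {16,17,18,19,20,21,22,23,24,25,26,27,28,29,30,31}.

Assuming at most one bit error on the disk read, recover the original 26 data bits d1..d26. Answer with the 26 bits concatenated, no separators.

s1 (pos 1,3,5,7,9,11,13,15,17,19,21,23,25,27,29,31): 1⊕0⊕1⊕0⊕0⊕1⊕0⊕0⊕0⊕1⊕0⊕1⊕1⊕1⊕0⊕1 = 0
s2 (pos 2,3,6,7,10,11,14,15,18,19,22,23,26,27,30,31): 0⊕0⊕0⊕0⊕0⊕1⊕1⊕0⊕0⊕1⊕1⊕1⊕0⊕1⊕1⊕1 = 0
s4 (pos 4,5,6,7,12,13,14,15,20,21,22,23,28,29,30,31): 0⊕1⊕0⊕0⊕1⊕0⊕1⊕0⊕1⊕0⊕1⊕1⊕0⊕0⊕1⊕1 = 0
s8 (pos 8,9,10,11,12,13,14,15,24,25,26,27,28,29,30,31): 1⊕0⊕0⊕1⊕1⊕0⊕1⊕0⊕1⊕1⊕0⊕1⊕0⊕0⊕1⊕1 = 1
s16 (pos 16,17,18,19,20,21,22,23,24,25,26,27,28,29,30,31): 0⊕0⊕0⊕1⊕1⊕0⊕1⊕1⊕1⊕1⊕0⊕1⊕0⊕0⊕1⊕1 = 1
Syndrome s16…s1 = 11000 → error at position 24.
Flip position 24: 1000100100110100001101111010011 → 1000100100110100001101101010011
Read data bits from positions 3,5,6,7,9,10,11,12,13,14,15,17,18,19,20,21,22,23,24,25,26,27,28,29,30,31: 01000011010001101101010011

01000011010001101101010011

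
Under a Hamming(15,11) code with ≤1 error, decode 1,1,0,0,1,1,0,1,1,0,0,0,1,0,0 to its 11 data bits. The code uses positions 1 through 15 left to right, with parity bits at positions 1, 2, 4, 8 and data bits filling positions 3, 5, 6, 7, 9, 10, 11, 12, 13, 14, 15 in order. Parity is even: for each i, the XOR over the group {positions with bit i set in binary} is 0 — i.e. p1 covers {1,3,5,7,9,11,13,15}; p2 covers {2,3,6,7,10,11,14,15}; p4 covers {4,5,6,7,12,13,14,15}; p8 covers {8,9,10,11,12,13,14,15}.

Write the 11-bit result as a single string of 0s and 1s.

s1 (pos 1,3,5,7,9,11,13,15): 1⊕0⊕1⊕0⊕1⊕0⊕1⊕0 = 0
s2 (pos 2,3,6,7,10,11,14,15): 1⊕0⊕1⊕0⊕0⊕0⊕0⊕0 = 0
s4 (pos 4,5,6,7,12,13,14,15): 0⊕1⊕1⊕0⊕0⊕1⊕0⊕0 = 1
s8 (pos 8,9,10,11,12,13,14,15): 1⊕1⊕0⊕0⊕0⊕1⊕0⊕0 = 1
Syndrome s8…s1 = 1100 → error at position 12.
Flip position 12: 110011011000100 → 110011011001100
Read data bits from positions 3,5,6,7,9,10,11,12,13,14,15: 01101001100

01101001100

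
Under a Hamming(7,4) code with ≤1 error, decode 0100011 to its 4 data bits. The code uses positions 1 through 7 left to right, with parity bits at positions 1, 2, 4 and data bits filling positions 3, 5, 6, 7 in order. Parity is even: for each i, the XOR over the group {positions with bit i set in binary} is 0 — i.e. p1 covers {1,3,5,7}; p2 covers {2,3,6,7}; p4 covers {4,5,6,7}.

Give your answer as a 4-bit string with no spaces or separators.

s1 (pos 1,3,5,7): 0⊕0⊕0⊕1 = 1
s2 (pos 2,3,6,7): 1⊕0⊕1⊕1 = 1
s4 (pos 4,5,6,7): 0⊕0⊕1⊕1 = 0
Syndrome s4…s1 = 011 → error at position 3.
Flip position 3: 0100011 → 0110011
Read data bits from positions 3,5,6,7: 1011

1011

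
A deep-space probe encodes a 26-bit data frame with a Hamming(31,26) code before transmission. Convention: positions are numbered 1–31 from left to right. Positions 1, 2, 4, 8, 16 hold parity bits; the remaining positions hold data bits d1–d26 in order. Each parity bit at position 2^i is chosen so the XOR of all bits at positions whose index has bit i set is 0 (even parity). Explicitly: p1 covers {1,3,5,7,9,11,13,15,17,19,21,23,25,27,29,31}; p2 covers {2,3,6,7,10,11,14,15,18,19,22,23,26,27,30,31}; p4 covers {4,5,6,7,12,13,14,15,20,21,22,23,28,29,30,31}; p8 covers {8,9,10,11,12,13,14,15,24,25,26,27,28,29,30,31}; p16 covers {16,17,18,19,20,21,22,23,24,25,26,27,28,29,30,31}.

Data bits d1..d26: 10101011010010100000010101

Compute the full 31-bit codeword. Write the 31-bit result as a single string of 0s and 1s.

Place data at non-parity positions: p1 p2 1 p4 0 1 0 p8 1 0 1 1 0 1 0 p16 0 1 0 1 0 0 0 0 0 0 1 0 1 0 1
p1 (pos 1,3,5,7,9,11,13,15,17,19,21,23,25,27,29,31): XOR of data positions = 1⊕0⊕0⊕1⊕1⊕0⊕0⊕0⊕0⊕0⊕0⊕0⊕1⊕1⊕1 = 0
p2 (pos 2,3,6,7,10,11,14,15,18,19,22,23,26,27,30,31): XOR of data positions = 1⊕1⊕0⊕0⊕1⊕1⊕0⊕1⊕0⊕0⊕0⊕0⊕1⊕0⊕1 = 1
p4 (pos 4,5,6,7,12,13,14,15,20,21,22,23,28,29,30,31): XOR of data positions = 0⊕1⊕0⊕1⊕0⊕1⊕0⊕1⊕0⊕0⊕0⊕0⊕1⊕0⊕1 = 0
p8 (pos 8,9,10,11,12,13,14,15,24,25,26,27,28,29,30,31): XOR of data positions = 1⊕0⊕1⊕1⊕0⊕1⊕0⊕0⊕0⊕0⊕1⊕0⊕1⊕0⊕1 = 1
p16 (pos 16,17,18,19,20,21,22,23,24,25,26,27,28,29,30,31): XOR of data positions = 0⊕1⊕0⊕1⊕0⊕0⊕0⊕0⊕0⊕0⊕1⊕0⊕1⊕0⊕1 = 1
Codeword: 0110010110110101010100000010101

0110010110110101010100000010101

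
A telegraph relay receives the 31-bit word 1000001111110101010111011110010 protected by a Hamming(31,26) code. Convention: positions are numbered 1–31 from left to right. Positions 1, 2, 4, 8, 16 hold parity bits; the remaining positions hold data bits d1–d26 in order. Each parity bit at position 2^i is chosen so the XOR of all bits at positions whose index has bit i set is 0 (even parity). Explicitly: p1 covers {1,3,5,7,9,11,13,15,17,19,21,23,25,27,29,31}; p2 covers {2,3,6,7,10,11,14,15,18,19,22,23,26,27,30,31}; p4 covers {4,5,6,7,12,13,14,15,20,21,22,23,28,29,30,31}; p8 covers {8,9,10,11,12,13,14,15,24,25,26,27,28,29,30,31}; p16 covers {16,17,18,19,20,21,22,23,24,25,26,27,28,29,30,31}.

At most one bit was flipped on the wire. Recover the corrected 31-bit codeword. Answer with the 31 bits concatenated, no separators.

1000001111110111010111011110010

s1 (pos 1,3,5,7,9,11,13,15,17,19,21,23,25,27,29,31): 1⊕0⊕0⊕1⊕1⊕1⊕0⊕0⊕0⊕0⊕1⊕0⊕1⊕1⊕0⊕0 = 1
s2 (pos 2,3,6,7,10,11,14,15,18,19,22,23,26,27,30,31): 0⊕0⊕0⊕1⊕1⊕1⊕1⊕0⊕1⊕0⊕1⊕0⊕1⊕1⊕1⊕0 = 1
s4 (pos 4,5,6,7,12,13,14,15,20,21,22,23,28,29,30,31): 0⊕0⊕0⊕1⊕1⊕0⊕1⊕0⊕1⊕1⊕1⊕0⊕0⊕0⊕1⊕0 = 1
s8 (pos 8,9,10,11,12,13,14,15,24,25,26,27,28,29,30,31): 1⊕1⊕1⊕1⊕1⊕0⊕1⊕0⊕1⊕1⊕1⊕1⊕0⊕0⊕1⊕0 = 1
s16 (pos 16,17,18,19,20,21,22,23,24,25,26,27,28,29,30,31): 1⊕0⊕1⊕0⊕1⊕1⊕1⊕0⊕1⊕1⊕1⊕1⊕0⊕0⊕1⊕0 = 0
Syndrome s16…s1 = 01111 → error at position 15.
Flip position 15: 1000001111110101010111011110010 → 1000001111110111010111011110010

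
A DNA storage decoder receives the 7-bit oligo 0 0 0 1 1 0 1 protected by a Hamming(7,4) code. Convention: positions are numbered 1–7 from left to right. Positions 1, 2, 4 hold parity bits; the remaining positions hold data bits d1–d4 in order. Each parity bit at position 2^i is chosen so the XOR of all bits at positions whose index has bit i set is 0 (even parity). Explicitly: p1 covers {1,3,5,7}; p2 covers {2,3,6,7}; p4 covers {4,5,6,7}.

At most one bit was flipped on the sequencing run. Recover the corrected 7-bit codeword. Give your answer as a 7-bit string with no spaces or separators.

0001111

s1 (pos 1,3,5,7): 0⊕0⊕1⊕1 = 0
s2 (pos 2,3,6,7): 0⊕0⊕0⊕1 = 1
s4 (pos 4,5,6,7): 1⊕1⊕0⊕1 = 1
Syndrome s4…s1 = 110 → error at position 6.
Flip position 6: 0001101 → 0001111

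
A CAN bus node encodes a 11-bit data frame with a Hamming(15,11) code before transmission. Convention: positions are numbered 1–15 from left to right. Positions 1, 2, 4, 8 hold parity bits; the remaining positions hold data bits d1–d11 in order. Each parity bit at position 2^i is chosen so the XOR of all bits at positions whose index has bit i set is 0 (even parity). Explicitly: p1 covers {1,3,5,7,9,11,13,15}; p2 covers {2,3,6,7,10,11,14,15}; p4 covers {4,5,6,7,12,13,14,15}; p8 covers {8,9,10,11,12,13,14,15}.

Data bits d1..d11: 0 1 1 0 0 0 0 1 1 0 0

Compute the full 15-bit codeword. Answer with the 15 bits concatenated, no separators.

Place data at non-parity positions: p1 p2 0 p4 1 1 0 p8 0 0 0 1 1 0 0
p1 (pos 1,3,5,7,9,11,13,15): XOR of data positions = 0⊕1⊕0⊕0⊕0⊕1⊕0 = 0
p2 (pos 2,3,6,7,10,11,14,15): XOR of data positions = 0⊕1⊕0⊕0⊕0⊕0⊕0 = 1
p4 (pos 4,5,6,7,12,13,14,15): XOR of data positions = 1⊕1⊕0⊕1⊕1⊕0⊕0 = 0
p8 (pos 8,9,10,11,12,13,14,15): XOR of data positions = 0⊕0⊕0⊕1⊕1⊕0⊕0 = 0
Codeword: 010011000001100

010011000001100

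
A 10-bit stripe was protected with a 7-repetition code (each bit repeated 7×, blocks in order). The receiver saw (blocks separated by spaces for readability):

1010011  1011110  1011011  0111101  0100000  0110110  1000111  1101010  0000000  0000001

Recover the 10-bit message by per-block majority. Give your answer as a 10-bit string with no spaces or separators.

Block 1 (1010011): 4 ones → 1
Block 2 (1011110): 5 ones → 1
Block 3 (1011011): 5 ones → 1
Block 4 (0111101): 5 ones → 1
Block 5 (0100000): 1 one → 0
Block 6 (0110110): 4 ones → 1
Block 7 (1000111): 4 ones → 1
Block 8 (1101010): 4 ones → 1
Block 9 (0000000): 0 ones → 0
Block 10 (0000001): 1 one → 0

1111011100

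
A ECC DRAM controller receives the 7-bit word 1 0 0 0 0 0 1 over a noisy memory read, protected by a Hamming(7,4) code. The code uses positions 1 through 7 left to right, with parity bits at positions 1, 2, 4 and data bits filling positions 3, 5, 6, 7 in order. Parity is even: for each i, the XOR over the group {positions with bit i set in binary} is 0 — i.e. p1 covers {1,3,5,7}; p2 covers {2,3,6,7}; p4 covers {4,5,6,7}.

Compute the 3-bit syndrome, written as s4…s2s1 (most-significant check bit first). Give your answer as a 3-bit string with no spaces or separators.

s1 (pos 1,3,5,7): 1⊕0⊕0⊕1 = 0
s2 (pos 2,3,6,7): 0⊕0⊕0⊕1 = 1
s4 (pos 4,5,6,7): 0⊕0⊕0⊕1 = 1
Syndrome s4…s1 = 110 → error at position 6.

110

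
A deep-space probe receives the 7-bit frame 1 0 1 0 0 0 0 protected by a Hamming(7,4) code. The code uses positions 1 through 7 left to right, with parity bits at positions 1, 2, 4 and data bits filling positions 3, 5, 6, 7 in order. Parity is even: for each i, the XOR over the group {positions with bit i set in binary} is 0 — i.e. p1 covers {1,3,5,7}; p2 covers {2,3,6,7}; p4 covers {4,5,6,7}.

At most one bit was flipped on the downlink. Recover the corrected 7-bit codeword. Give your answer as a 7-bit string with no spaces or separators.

s1 (pos 1,3,5,7): 1⊕1⊕0⊕0 = 0
s2 (pos 2,3,6,7): 0⊕1⊕0⊕0 = 1
s4 (pos 4,5,6,7): 0⊕0⊕0⊕0 = 0
Syndrome s4…s1 = 010 → error at position 2.
Flip position 2: 1010000 → 1110000

1110000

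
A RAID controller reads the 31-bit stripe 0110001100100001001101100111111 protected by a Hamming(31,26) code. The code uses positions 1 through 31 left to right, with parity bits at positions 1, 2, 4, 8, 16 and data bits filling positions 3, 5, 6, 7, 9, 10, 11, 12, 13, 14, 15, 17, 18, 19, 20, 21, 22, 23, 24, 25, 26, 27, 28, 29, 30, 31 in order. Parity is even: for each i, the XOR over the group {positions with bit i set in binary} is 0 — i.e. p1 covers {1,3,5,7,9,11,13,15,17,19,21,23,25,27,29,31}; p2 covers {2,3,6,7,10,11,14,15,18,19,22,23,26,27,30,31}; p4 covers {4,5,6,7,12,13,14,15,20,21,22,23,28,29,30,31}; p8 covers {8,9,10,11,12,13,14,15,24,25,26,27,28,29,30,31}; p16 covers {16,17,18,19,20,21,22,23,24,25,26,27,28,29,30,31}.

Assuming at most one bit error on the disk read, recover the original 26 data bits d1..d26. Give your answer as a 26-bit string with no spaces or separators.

s1 (pos 1,3,5,7,9,11,13,15,17,19,21,23,25,27,29,31): 0⊕1⊕0⊕1⊕0⊕1⊕0⊕0⊕0⊕1⊕0⊕1⊕0⊕1⊕1⊕1 = 0
s2 (pos 2,3,6,7,10,11,14,15,18,19,22,23,26,27,30,31): 1⊕1⊕0⊕1⊕0⊕1⊕0⊕0⊕0⊕1⊕1⊕1⊕1⊕1⊕1⊕1 = 1
s4 (pos 4,5,6,7,12,13,14,15,20,21,22,23,28,29,30,31): 0⊕0⊕0⊕1⊕0⊕0⊕0⊕0⊕1⊕0⊕1⊕1⊕1⊕1⊕1⊕1 = 0
s8 (pos 8,9,10,11,12,13,14,15,24,25,26,27,28,29,30,31): 1⊕0⊕0⊕1⊕0⊕0⊕0⊕0⊕0⊕0⊕1⊕1⊕1⊕1⊕1⊕1 = 0
s16 (pos 16,17,18,19,20,21,22,23,24,25,26,27,28,29,30,31): 1⊕0⊕0⊕1⊕1⊕0⊕1⊕1⊕0⊕0⊕1⊕1⊕1⊕1⊕1⊕1 = 1
Syndrome s16…s1 = 10010 → error at position 18.
Flip position 18: 0110001100100001001101100111111 → 0110001100100001011101100111111
Read data bits from positions 3,5,6,7,9,10,11,12,13,14,15,17,18,19,20,21,22,23,24,25,26,27,28,29,30,31: 10010010000011101100111111

10010010000011101100111111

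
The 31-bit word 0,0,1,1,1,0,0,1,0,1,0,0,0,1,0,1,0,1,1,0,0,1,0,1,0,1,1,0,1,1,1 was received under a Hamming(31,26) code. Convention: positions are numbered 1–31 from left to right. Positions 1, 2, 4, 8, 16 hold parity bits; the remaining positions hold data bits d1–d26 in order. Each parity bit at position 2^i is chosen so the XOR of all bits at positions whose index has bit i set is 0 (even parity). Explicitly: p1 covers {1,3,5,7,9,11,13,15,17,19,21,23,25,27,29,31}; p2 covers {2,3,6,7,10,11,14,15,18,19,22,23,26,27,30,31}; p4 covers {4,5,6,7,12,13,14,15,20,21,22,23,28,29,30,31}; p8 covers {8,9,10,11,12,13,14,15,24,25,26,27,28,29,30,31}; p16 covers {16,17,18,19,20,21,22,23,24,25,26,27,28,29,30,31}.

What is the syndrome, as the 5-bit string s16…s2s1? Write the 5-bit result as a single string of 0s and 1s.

s1 (pos 1,3,5,7,9,11,13,15,17,19,21,23,25,27,29,31): 0⊕1⊕1⊕0⊕0⊕0⊕0⊕0⊕0⊕1⊕0⊕0⊕0⊕1⊕1⊕1 = 0
s2 (pos 2,3,6,7,10,11,14,15,18,19,22,23,26,27,30,31): 0⊕1⊕0⊕0⊕1⊕0⊕1⊕0⊕1⊕1⊕1⊕0⊕1⊕1⊕1⊕1 = 0
s4 (pos 4,5,6,7,12,13,14,15,20,21,22,23,28,29,30,31): 1⊕1⊕0⊕0⊕0⊕0⊕1⊕0⊕0⊕0⊕1⊕0⊕0⊕1⊕1⊕1 = 1
s8 (pos 8,9,10,11,12,13,14,15,24,25,26,27,28,29,30,31): 1⊕0⊕1⊕0⊕0⊕0⊕1⊕0⊕1⊕0⊕1⊕1⊕0⊕1⊕1⊕1 = 1
s16 (pos 16,17,18,19,20,21,22,23,24,25,26,27,28,29,30,31): 1⊕0⊕1⊕1⊕0⊕0⊕1⊕0⊕1⊕0⊕1⊕1⊕0⊕1⊕1⊕1 = 0
Syndrome s16…s1 = 01100 → error at position 12.

01100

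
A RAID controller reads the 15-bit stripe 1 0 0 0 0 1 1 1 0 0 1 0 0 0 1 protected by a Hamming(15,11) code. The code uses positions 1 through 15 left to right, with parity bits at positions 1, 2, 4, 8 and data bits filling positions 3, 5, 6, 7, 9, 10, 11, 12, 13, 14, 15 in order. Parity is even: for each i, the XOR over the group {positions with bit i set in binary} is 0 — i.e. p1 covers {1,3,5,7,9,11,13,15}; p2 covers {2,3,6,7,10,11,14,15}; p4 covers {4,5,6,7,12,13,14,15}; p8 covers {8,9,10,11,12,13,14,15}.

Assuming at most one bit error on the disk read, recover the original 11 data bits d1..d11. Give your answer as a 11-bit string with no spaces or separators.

00110011001

s1 (pos 1,3,5,7,9,11,13,15): 1⊕0⊕0⊕1⊕0⊕1⊕0⊕1 = 0
s2 (pos 2,3,6,7,10,11,14,15): 0⊕0⊕1⊕1⊕0⊕1⊕0⊕1 = 0
s4 (pos 4,5,6,7,12,13,14,15): 0⊕0⊕1⊕1⊕0⊕0⊕0⊕1 = 1
s8 (pos 8,9,10,11,12,13,14,15): 1⊕0⊕0⊕1⊕0⊕0⊕0⊕1 = 1
Syndrome s8…s1 = 1100 → error at position 12.
Flip position 12: 100001110010001 → 100001110011001
Read data bits from positions 3,5,6,7,9,10,11,12,13,14,15: 00110011001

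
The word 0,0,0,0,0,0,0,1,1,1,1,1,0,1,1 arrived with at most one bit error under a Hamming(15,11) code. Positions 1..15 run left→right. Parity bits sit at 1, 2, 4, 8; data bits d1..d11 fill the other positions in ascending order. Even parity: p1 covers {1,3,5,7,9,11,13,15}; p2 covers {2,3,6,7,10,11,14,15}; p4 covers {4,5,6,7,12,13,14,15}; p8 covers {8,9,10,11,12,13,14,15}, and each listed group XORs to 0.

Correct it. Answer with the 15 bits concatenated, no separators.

s1 (pos 1,3,5,7,9,11,13,15): 0⊕0⊕0⊕0⊕1⊕1⊕0⊕1 = 1
s2 (pos 2,3,6,7,10,11,14,15): 0⊕0⊕0⊕0⊕1⊕1⊕1⊕1 = 0
s4 (pos 4,5,6,7,12,13,14,15): 0⊕0⊕0⊕0⊕1⊕0⊕1⊕1 = 1
s8 (pos 8,9,10,11,12,13,14,15): 1⊕1⊕1⊕1⊕1⊕0⊕1⊕1 = 1
Syndrome s8…s1 = 1101 → error at position 13.
Flip position 13: 000000011111011 → 000000011111111

000000011111111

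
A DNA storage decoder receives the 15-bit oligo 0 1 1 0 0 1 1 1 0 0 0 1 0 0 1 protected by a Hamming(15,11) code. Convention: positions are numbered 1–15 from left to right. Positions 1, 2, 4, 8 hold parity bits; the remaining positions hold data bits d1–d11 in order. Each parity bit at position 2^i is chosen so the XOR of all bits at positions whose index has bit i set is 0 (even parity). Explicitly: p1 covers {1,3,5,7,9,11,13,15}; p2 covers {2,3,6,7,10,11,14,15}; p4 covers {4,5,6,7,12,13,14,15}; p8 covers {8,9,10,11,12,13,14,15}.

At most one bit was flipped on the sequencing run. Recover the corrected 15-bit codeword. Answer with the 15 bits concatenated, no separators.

s1 (pos 1,3,5,7,9,11,13,15): 0⊕1⊕0⊕1⊕0⊕0⊕0⊕1 = 1
s2 (pos 2,3,6,7,10,11,14,15): 1⊕1⊕1⊕1⊕0⊕0⊕0⊕1 = 1
s4 (pos 4,5,6,7,12,13,14,15): 0⊕0⊕1⊕1⊕1⊕0⊕0⊕1 = 0
s8 (pos 8,9,10,11,12,13,14,15): 1⊕0⊕0⊕0⊕1⊕0⊕0⊕1 = 1
Syndrome s8…s1 = 1011 → error at position 11.
Flip position 11: 011001110001001 → 011001110011001

011001110011001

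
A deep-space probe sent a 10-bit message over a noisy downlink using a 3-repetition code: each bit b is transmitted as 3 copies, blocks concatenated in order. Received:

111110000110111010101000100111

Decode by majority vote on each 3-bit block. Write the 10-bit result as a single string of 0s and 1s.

Block 1 (111): 3 ones → 1
Block 2 (110): 2 ones → 1
Block 3 (000): 0 ones → 0
Block 4 (110): 2 ones → 1
Block 5 (111): 3 ones → 1
Block 6 (010): 1 one → 0
Block 7 (101): 2 ones → 1
Block 8 (000): 0 ones → 0
Block 9 (100): 1 one → 0
Block 10 (111): 3 ones → 1

1101101001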